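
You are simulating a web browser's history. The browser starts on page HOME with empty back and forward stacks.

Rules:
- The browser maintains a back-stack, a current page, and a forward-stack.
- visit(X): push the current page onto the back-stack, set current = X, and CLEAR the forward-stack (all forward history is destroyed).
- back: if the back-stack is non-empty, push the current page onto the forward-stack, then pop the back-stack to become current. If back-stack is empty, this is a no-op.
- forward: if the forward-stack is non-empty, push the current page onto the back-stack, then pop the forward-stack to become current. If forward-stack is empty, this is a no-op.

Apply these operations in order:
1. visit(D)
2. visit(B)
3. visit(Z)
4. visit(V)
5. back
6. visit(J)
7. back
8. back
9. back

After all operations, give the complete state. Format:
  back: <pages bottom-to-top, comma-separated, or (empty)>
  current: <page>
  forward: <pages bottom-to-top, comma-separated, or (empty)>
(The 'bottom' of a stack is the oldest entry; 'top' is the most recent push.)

After 1 (visit(D)): cur=D back=1 fwd=0
After 2 (visit(B)): cur=B back=2 fwd=0
After 3 (visit(Z)): cur=Z back=3 fwd=0
After 4 (visit(V)): cur=V back=4 fwd=0
After 5 (back): cur=Z back=3 fwd=1
After 6 (visit(J)): cur=J back=4 fwd=0
After 7 (back): cur=Z back=3 fwd=1
After 8 (back): cur=B back=2 fwd=2
After 9 (back): cur=D back=1 fwd=3

Answer: back: HOME
current: D
forward: J,Z,B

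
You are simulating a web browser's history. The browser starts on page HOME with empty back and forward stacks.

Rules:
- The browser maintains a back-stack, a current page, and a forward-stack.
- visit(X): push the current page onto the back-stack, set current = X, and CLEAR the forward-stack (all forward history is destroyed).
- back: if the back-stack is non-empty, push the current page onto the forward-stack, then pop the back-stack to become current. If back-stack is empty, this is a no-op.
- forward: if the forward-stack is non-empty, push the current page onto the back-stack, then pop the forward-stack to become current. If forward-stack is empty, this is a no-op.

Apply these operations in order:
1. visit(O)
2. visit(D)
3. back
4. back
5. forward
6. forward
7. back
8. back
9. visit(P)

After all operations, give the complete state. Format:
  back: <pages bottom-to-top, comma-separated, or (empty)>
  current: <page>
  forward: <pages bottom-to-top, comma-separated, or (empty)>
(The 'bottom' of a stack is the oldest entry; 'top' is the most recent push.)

After 1 (visit(O)): cur=O back=1 fwd=0
After 2 (visit(D)): cur=D back=2 fwd=0
After 3 (back): cur=O back=1 fwd=1
After 4 (back): cur=HOME back=0 fwd=2
After 5 (forward): cur=O back=1 fwd=1
After 6 (forward): cur=D back=2 fwd=0
After 7 (back): cur=O back=1 fwd=1
After 8 (back): cur=HOME back=0 fwd=2
After 9 (visit(P)): cur=P back=1 fwd=0

Answer: back: HOME
current: P
forward: (empty)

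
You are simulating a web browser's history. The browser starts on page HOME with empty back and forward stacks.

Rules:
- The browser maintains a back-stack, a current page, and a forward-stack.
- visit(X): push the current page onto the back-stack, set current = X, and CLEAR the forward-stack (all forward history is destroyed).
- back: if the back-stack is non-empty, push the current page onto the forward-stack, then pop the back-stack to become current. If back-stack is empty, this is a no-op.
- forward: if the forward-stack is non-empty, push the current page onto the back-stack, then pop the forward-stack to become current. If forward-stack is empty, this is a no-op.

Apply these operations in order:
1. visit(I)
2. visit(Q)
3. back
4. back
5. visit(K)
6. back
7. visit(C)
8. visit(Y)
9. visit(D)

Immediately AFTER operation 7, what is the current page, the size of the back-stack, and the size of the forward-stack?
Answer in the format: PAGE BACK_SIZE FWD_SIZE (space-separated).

After 1 (visit(I)): cur=I back=1 fwd=0
After 2 (visit(Q)): cur=Q back=2 fwd=0
After 3 (back): cur=I back=1 fwd=1
After 4 (back): cur=HOME back=0 fwd=2
After 5 (visit(K)): cur=K back=1 fwd=0
After 6 (back): cur=HOME back=0 fwd=1
After 7 (visit(C)): cur=C back=1 fwd=0

C 1 0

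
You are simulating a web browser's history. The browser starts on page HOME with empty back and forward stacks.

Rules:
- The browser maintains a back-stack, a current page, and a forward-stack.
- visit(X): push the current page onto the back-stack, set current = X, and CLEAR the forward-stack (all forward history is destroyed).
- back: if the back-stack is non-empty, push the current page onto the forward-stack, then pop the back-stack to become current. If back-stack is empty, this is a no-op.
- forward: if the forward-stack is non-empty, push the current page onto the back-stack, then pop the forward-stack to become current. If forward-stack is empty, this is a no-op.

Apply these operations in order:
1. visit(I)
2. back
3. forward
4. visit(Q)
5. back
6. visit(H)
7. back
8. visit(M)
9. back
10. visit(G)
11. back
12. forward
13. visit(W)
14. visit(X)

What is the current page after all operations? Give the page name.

After 1 (visit(I)): cur=I back=1 fwd=0
After 2 (back): cur=HOME back=0 fwd=1
After 3 (forward): cur=I back=1 fwd=0
After 4 (visit(Q)): cur=Q back=2 fwd=0
After 5 (back): cur=I back=1 fwd=1
After 6 (visit(H)): cur=H back=2 fwd=0
After 7 (back): cur=I back=1 fwd=1
After 8 (visit(M)): cur=M back=2 fwd=0
After 9 (back): cur=I back=1 fwd=1
After 10 (visit(G)): cur=G back=2 fwd=0
After 11 (back): cur=I back=1 fwd=1
After 12 (forward): cur=G back=2 fwd=0
After 13 (visit(W)): cur=W back=3 fwd=0
After 14 (visit(X)): cur=X back=4 fwd=0

Answer: X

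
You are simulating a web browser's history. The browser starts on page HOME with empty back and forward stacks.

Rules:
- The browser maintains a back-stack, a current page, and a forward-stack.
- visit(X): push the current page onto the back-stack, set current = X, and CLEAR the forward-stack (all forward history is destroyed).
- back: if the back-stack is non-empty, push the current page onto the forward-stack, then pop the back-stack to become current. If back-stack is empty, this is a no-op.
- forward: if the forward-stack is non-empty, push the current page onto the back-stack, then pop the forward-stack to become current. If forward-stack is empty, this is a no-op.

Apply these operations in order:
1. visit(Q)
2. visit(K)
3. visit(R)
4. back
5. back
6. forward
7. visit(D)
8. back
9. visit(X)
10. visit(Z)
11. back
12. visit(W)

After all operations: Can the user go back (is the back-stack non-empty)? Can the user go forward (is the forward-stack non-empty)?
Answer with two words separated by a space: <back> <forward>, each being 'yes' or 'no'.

After 1 (visit(Q)): cur=Q back=1 fwd=0
After 2 (visit(K)): cur=K back=2 fwd=0
After 3 (visit(R)): cur=R back=3 fwd=0
After 4 (back): cur=K back=2 fwd=1
After 5 (back): cur=Q back=1 fwd=2
After 6 (forward): cur=K back=2 fwd=1
After 7 (visit(D)): cur=D back=3 fwd=0
After 8 (back): cur=K back=2 fwd=1
After 9 (visit(X)): cur=X back=3 fwd=0
After 10 (visit(Z)): cur=Z back=4 fwd=0
After 11 (back): cur=X back=3 fwd=1
After 12 (visit(W)): cur=W back=4 fwd=0

Answer: yes no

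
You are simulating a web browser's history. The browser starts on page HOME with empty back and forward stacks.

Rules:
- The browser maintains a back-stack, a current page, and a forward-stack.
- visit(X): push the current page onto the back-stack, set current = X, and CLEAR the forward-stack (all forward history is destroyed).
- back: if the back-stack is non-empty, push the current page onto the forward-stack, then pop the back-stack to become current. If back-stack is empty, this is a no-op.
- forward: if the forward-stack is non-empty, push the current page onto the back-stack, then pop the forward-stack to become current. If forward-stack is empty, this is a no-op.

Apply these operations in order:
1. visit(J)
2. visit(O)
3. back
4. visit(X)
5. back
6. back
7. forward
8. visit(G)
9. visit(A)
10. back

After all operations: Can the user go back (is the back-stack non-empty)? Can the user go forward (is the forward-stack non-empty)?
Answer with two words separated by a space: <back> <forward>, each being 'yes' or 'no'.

Answer: yes yes

Derivation:
After 1 (visit(J)): cur=J back=1 fwd=0
After 2 (visit(O)): cur=O back=2 fwd=0
After 3 (back): cur=J back=1 fwd=1
After 4 (visit(X)): cur=X back=2 fwd=0
After 5 (back): cur=J back=1 fwd=1
After 6 (back): cur=HOME back=0 fwd=2
After 7 (forward): cur=J back=1 fwd=1
After 8 (visit(G)): cur=G back=2 fwd=0
After 9 (visit(A)): cur=A back=3 fwd=0
After 10 (back): cur=G back=2 fwd=1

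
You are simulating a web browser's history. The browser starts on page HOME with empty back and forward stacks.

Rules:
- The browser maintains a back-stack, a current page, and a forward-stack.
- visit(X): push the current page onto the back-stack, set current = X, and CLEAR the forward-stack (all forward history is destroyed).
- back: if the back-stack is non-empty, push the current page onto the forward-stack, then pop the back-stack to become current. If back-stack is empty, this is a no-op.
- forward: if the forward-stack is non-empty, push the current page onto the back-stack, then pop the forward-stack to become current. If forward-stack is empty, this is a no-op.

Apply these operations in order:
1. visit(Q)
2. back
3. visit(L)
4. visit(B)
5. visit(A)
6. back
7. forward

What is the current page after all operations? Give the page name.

Answer: A

Derivation:
After 1 (visit(Q)): cur=Q back=1 fwd=0
After 2 (back): cur=HOME back=0 fwd=1
After 3 (visit(L)): cur=L back=1 fwd=0
After 4 (visit(B)): cur=B back=2 fwd=0
After 5 (visit(A)): cur=A back=3 fwd=0
After 6 (back): cur=B back=2 fwd=1
After 7 (forward): cur=A back=3 fwd=0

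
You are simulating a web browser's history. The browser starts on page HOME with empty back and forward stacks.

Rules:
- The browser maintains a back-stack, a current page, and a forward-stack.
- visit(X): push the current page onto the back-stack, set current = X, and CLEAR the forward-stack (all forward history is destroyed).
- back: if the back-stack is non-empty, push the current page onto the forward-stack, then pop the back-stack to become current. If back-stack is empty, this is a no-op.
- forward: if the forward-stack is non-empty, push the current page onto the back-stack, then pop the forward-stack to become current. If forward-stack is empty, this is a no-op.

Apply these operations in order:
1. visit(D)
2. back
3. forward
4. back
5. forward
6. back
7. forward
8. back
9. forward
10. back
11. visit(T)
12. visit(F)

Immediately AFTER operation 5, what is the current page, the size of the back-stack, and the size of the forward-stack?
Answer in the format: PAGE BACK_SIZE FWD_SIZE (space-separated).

After 1 (visit(D)): cur=D back=1 fwd=0
After 2 (back): cur=HOME back=0 fwd=1
After 3 (forward): cur=D back=1 fwd=0
After 4 (back): cur=HOME back=0 fwd=1
After 5 (forward): cur=D back=1 fwd=0

D 1 0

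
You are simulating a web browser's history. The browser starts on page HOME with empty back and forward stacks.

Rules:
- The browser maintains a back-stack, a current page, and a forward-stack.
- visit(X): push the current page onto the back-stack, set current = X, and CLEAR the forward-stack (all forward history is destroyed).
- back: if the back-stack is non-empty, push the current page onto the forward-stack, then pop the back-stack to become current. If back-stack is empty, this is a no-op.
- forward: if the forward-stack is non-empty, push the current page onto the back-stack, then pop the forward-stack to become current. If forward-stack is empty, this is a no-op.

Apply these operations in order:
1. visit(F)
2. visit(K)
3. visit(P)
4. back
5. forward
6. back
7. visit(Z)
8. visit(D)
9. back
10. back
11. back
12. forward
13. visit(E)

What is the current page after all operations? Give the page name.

After 1 (visit(F)): cur=F back=1 fwd=0
After 2 (visit(K)): cur=K back=2 fwd=0
After 3 (visit(P)): cur=P back=3 fwd=0
After 4 (back): cur=K back=2 fwd=1
After 5 (forward): cur=P back=3 fwd=0
After 6 (back): cur=K back=2 fwd=1
After 7 (visit(Z)): cur=Z back=3 fwd=0
After 8 (visit(D)): cur=D back=4 fwd=0
After 9 (back): cur=Z back=3 fwd=1
After 10 (back): cur=K back=2 fwd=2
After 11 (back): cur=F back=1 fwd=3
After 12 (forward): cur=K back=2 fwd=2
After 13 (visit(E)): cur=E back=3 fwd=0

Answer: E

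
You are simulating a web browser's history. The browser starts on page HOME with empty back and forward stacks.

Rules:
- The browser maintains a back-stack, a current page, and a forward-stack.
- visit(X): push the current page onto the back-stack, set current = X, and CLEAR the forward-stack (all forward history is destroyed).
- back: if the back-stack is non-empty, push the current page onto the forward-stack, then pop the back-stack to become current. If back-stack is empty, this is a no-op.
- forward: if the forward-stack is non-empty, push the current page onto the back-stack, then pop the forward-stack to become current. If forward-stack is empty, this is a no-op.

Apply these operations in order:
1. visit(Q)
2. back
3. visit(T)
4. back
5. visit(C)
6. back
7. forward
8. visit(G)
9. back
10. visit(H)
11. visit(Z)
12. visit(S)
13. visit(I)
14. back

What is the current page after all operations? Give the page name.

After 1 (visit(Q)): cur=Q back=1 fwd=0
After 2 (back): cur=HOME back=0 fwd=1
After 3 (visit(T)): cur=T back=1 fwd=0
After 4 (back): cur=HOME back=0 fwd=1
After 5 (visit(C)): cur=C back=1 fwd=0
After 6 (back): cur=HOME back=0 fwd=1
After 7 (forward): cur=C back=1 fwd=0
After 8 (visit(G)): cur=G back=2 fwd=0
After 9 (back): cur=C back=1 fwd=1
After 10 (visit(H)): cur=H back=2 fwd=0
After 11 (visit(Z)): cur=Z back=3 fwd=0
After 12 (visit(S)): cur=S back=4 fwd=0
After 13 (visit(I)): cur=I back=5 fwd=0
After 14 (back): cur=S back=4 fwd=1

Answer: S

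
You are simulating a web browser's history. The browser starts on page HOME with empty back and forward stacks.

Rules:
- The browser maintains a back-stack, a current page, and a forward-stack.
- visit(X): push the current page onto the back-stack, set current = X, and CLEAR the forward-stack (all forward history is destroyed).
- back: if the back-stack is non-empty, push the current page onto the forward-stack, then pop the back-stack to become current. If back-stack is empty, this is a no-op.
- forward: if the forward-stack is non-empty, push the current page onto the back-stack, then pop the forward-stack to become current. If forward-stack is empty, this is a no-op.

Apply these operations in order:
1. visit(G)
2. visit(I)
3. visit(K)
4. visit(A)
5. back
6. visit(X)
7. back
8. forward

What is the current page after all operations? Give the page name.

Answer: X

Derivation:
After 1 (visit(G)): cur=G back=1 fwd=0
After 2 (visit(I)): cur=I back=2 fwd=0
After 3 (visit(K)): cur=K back=3 fwd=0
After 4 (visit(A)): cur=A back=4 fwd=0
After 5 (back): cur=K back=3 fwd=1
After 6 (visit(X)): cur=X back=4 fwd=0
After 7 (back): cur=K back=3 fwd=1
After 8 (forward): cur=X back=4 fwd=0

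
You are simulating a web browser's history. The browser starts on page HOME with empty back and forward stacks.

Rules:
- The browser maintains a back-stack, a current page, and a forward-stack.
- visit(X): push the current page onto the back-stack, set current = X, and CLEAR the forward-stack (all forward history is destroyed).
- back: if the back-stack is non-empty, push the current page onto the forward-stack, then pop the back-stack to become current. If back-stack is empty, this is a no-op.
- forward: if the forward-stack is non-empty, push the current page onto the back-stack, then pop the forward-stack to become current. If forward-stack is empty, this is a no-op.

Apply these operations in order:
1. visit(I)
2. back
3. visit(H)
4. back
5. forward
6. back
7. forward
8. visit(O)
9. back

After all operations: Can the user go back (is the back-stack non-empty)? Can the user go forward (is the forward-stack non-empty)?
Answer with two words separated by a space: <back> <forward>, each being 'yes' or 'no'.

After 1 (visit(I)): cur=I back=1 fwd=0
After 2 (back): cur=HOME back=0 fwd=1
After 3 (visit(H)): cur=H back=1 fwd=0
After 4 (back): cur=HOME back=0 fwd=1
After 5 (forward): cur=H back=1 fwd=0
After 6 (back): cur=HOME back=0 fwd=1
After 7 (forward): cur=H back=1 fwd=0
After 8 (visit(O)): cur=O back=2 fwd=0
After 9 (back): cur=H back=1 fwd=1

Answer: yes yes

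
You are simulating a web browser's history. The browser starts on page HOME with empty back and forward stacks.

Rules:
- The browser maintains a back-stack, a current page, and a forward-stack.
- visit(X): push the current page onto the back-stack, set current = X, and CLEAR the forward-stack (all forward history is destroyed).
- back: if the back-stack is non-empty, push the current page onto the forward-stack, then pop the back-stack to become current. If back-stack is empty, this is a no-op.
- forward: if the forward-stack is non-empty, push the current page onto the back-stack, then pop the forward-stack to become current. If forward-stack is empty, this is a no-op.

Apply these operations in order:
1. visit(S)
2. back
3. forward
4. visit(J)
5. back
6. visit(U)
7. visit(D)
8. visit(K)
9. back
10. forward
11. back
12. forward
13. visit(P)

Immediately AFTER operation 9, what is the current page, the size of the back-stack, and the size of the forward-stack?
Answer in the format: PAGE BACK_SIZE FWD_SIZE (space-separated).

After 1 (visit(S)): cur=S back=1 fwd=0
After 2 (back): cur=HOME back=0 fwd=1
After 3 (forward): cur=S back=1 fwd=0
After 4 (visit(J)): cur=J back=2 fwd=0
After 5 (back): cur=S back=1 fwd=1
After 6 (visit(U)): cur=U back=2 fwd=0
After 7 (visit(D)): cur=D back=3 fwd=0
After 8 (visit(K)): cur=K back=4 fwd=0
After 9 (back): cur=D back=3 fwd=1

D 3 1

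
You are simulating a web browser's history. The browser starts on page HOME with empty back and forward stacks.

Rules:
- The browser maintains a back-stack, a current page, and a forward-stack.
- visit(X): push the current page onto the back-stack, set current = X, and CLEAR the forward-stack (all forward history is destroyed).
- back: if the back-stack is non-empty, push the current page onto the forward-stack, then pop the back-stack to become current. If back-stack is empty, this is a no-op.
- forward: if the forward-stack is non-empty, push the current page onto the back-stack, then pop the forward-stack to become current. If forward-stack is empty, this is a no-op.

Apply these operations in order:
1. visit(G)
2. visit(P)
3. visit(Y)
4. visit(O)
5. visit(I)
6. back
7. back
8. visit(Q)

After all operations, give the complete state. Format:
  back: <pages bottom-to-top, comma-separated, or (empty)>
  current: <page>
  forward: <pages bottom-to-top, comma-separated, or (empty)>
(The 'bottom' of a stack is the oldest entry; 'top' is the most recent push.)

Answer: back: HOME,G,P,Y
current: Q
forward: (empty)

Derivation:
After 1 (visit(G)): cur=G back=1 fwd=0
After 2 (visit(P)): cur=P back=2 fwd=0
After 3 (visit(Y)): cur=Y back=3 fwd=0
After 4 (visit(O)): cur=O back=4 fwd=0
After 5 (visit(I)): cur=I back=5 fwd=0
After 6 (back): cur=O back=4 fwd=1
After 7 (back): cur=Y back=3 fwd=2
After 8 (visit(Q)): cur=Q back=4 fwd=0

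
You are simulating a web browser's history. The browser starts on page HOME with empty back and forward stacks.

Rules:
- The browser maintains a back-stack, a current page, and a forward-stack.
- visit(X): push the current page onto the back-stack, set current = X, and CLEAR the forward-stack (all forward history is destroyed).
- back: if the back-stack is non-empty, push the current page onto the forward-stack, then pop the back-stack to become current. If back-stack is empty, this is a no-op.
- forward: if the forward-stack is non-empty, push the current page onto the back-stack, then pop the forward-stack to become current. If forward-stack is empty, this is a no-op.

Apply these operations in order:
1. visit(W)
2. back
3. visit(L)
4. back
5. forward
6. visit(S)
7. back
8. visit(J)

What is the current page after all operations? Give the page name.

Answer: J

Derivation:
After 1 (visit(W)): cur=W back=1 fwd=0
After 2 (back): cur=HOME back=0 fwd=1
After 3 (visit(L)): cur=L back=1 fwd=0
After 4 (back): cur=HOME back=0 fwd=1
After 5 (forward): cur=L back=1 fwd=0
After 6 (visit(S)): cur=S back=2 fwd=0
After 7 (back): cur=L back=1 fwd=1
After 8 (visit(J)): cur=J back=2 fwd=0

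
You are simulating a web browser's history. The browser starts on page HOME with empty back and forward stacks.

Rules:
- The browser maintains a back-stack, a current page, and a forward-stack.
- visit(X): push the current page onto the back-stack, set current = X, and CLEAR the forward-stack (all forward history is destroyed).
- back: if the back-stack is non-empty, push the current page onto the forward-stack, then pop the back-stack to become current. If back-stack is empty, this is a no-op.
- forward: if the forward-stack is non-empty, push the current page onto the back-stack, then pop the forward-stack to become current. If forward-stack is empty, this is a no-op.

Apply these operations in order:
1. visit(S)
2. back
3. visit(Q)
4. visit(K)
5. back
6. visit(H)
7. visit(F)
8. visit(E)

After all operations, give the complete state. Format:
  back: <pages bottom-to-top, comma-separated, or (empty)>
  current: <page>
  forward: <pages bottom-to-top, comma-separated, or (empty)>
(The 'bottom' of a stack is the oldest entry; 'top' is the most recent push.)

After 1 (visit(S)): cur=S back=1 fwd=0
After 2 (back): cur=HOME back=0 fwd=1
After 3 (visit(Q)): cur=Q back=1 fwd=0
After 4 (visit(K)): cur=K back=2 fwd=0
After 5 (back): cur=Q back=1 fwd=1
After 6 (visit(H)): cur=H back=2 fwd=0
After 7 (visit(F)): cur=F back=3 fwd=0
After 8 (visit(E)): cur=E back=4 fwd=0

Answer: back: HOME,Q,H,F
current: E
forward: (empty)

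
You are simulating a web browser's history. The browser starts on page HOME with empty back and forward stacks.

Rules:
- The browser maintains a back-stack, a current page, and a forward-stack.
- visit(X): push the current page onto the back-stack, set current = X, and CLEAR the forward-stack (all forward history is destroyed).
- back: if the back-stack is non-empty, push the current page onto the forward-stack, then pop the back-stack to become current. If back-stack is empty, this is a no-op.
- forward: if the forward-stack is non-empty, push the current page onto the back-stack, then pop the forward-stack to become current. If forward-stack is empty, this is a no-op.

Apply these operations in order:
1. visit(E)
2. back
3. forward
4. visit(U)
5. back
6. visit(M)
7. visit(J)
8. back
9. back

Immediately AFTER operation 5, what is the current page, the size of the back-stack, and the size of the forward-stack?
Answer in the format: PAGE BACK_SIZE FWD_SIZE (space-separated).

After 1 (visit(E)): cur=E back=1 fwd=0
After 2 (back): cur=HOME back=0 fwd=1
After 3 (forward): cur=E back=1 fwd=0
After 4 (visit(U)): cur=U back=2 fwd=0
After 5 (back): cur=E back=1 fwd=1

E 1 1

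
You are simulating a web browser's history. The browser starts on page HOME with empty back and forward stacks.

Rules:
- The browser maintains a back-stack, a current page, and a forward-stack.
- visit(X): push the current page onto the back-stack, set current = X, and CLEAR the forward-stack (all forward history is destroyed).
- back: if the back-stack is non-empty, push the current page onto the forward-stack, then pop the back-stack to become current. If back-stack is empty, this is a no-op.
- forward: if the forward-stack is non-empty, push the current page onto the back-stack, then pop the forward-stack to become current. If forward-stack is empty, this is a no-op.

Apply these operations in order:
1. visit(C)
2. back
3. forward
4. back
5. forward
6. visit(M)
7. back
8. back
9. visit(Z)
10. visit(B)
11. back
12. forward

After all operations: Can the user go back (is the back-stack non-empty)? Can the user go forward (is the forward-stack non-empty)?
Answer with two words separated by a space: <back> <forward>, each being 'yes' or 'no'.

After 1 (visit(C)): cur=C back=1 fwd=0
After 2 (back): cur=HOME back=0 fwd=1
After 3 (forward): cur=C back=1 fwd=0
After 4 (back): cur=HOME back=0 fwd=1
After 5 (forward): cur=C back=1 fwd=0
After 6 (visit(M)): cur=M back=2 fwd=0
After 7 (back): cur=C back=1 fwd=1
After 8 (back): cur=HOME back=0 fwd=2
After 9 (visit(Z)): cur=Z back=1 fwd=0
After 10 (visit(B)): cur=B back=2 fwd=0
After 11 (back): cur=Z back=1 fwd=1
After 12 (forward): cur=B back=2 fwd=0

Answer: yes no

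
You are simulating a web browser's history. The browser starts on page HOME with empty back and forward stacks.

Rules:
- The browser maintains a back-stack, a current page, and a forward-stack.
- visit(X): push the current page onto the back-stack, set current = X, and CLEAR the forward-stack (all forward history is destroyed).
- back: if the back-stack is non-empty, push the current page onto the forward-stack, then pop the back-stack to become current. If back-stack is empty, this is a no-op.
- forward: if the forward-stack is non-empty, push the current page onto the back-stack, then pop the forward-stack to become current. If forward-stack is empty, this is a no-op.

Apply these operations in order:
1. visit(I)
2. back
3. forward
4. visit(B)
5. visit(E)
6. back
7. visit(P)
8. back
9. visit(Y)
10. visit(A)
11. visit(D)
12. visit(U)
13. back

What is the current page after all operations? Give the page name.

After 1 (visit(I)): cur=I back=1 fwd=0
After 2 (back): cur=HOME back=0 fwd=1
After 3 (forward): cur=I back=1 fwd=0
After 4 (visit(B)): cur=B back=2 fwd=0
After 5 (visit(E)): cur=E back=3 fwd=0
After 6 (back): cur=B back=2 fwd=1
After 7 (visit(P)): cur=P back=3 fwd=0
After 8 (back): cur=B back=2 fwd=1
After 9 (visit(Y)): cur=Y back=3 fwd=0
After 10 (visit(A)): cur=A back=4 fwd=0
After 11 (visit(D)): cur=D back=5 fwd=0
After 12 (visit(U)): cur=U back=6 fwd=0
After 13 (back): cur=D back=5 fwd=1

Answer: D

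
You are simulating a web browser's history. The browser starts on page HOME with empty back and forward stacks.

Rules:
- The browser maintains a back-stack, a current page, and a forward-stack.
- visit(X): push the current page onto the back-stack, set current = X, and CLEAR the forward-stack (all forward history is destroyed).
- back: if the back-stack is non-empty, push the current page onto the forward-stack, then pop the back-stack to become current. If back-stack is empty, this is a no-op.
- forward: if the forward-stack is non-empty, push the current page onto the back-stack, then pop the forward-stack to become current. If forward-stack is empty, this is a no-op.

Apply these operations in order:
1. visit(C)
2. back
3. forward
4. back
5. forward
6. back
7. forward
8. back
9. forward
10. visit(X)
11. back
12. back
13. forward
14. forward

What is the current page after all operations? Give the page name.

After 1 (visit(C)): cur=C back=1 fwd=0
After 2 (back): cur=HOME back=0 fwd=1
After 3 (forward): cur=C back=1 fwd=0
After 4 (back): cur=HOME back=0 fwd=1
After 5 (forward): cur=C back=1 fwd=0
After 6 (back): cur=HOME back=0 fwd=1
After 7 (forward): cur=C back=1 fwd=0
After 8 (back): cur=HOME back=0 fwd=1
After 9 (forward): cur=C back=1 fwd=0
After 10 (visit(X)): cur=X back=2 fwd=0
After 11 (back): cur=C back=1 fwd=1
After 12 (back): cur=HOME back=0 fwd=2
After 13 (forward): cur=C back=1 fwd=1
After 14 (forward): cur=X back=2 fwd=0

Answer: X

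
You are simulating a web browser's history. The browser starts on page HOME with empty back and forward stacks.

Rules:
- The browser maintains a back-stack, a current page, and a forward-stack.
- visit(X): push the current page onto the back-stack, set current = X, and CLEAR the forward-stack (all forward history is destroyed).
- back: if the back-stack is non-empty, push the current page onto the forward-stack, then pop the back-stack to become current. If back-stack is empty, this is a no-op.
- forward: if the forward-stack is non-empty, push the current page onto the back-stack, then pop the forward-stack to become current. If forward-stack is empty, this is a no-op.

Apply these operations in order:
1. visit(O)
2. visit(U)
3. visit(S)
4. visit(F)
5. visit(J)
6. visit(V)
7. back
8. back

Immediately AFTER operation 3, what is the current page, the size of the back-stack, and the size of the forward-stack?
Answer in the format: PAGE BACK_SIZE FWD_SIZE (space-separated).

After 1 (visit(O)): cur=O back=1 fwd=0
After 2 (visit(U)): cur=U back=2 fwd=0
After 3 (visit(S)): cur=S back=3 fwd=0

S 3 0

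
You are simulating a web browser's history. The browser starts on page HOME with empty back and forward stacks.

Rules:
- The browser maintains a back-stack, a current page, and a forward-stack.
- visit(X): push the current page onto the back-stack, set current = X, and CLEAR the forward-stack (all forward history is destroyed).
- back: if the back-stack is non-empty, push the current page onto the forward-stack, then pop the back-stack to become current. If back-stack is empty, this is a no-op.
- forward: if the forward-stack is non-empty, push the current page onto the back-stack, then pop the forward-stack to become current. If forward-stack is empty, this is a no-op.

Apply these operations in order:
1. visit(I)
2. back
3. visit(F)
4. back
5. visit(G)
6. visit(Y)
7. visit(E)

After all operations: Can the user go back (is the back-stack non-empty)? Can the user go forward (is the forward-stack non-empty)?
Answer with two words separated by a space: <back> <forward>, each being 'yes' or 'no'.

After 1 (visit(I)): cur=I back=1 fwd=0
After 2 (back): cur=HOME back=0 fwd=1
After 3 (visit(F)): cur=F back=1 fwd=0
After 4 (back): cur=HOME back=0 fwd=1
After 5 (visit(G)): cur=G back=1 fwd=0
After 6 (visit(Y)): cur=Y back=2 fwd=0
After 7 (visit(E)): cur=E back=3 fwd=0

Answer: yes no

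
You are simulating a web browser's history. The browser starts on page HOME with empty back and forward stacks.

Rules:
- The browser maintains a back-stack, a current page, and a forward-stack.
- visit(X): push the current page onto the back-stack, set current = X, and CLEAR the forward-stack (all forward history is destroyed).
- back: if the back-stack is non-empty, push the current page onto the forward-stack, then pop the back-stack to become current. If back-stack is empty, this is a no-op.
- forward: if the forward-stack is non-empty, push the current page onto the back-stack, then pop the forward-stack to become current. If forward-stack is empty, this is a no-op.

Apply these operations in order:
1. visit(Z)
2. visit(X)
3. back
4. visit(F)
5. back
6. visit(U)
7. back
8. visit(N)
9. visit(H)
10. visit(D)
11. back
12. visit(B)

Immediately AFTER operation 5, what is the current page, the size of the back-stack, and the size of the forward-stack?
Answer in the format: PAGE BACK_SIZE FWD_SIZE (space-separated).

After 1 (visit(Z)): cur=Z back=1 fwd=0
After 2 (visit(X)): cur=X back=2 fwd=0
After 3 (back): cur=Z back=1 fwd=1
After 4 (visit(F)): cur=F back=2 fwd=0
After 5 (back): cur=Z back=1 fwd=1

Z 1 1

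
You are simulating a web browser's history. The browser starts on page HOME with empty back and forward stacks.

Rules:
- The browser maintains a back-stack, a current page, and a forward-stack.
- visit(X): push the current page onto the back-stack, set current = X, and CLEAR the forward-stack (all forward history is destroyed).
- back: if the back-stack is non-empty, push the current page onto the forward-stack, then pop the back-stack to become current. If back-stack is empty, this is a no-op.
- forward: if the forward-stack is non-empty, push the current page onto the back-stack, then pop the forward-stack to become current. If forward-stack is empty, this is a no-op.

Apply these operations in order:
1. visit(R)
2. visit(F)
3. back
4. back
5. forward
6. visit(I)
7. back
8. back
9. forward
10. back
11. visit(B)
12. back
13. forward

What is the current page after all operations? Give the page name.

After 1 (visit(R)): cur=R back=1 fwd=0
After 2 (visit(F)): cur=F back=2 fwd=0
After 3 (back): cur=R back=1 fwd=1
After 4 (back): cur=HOME back=0 fwd=2
After 5 (forward): cur=R back=1 fwd=1
After 6 (visit(I)): cur=I back=2 fwd=0
After 7 (back): cur=R back=1 fwd=1
After 8 (back): cur=HOME back=0 fwd=2
After 9 (forward): cur=R back=1 fwd=1
After 10 (back): cur=HOME back=0 fwd=2
After 11 (visit(B)): cur=B back=1 fwd=0
After 12 (back): cur=HOME back=0 fwd=1
After 13 (forward): cur=B back=1 fwd=0

Answer: B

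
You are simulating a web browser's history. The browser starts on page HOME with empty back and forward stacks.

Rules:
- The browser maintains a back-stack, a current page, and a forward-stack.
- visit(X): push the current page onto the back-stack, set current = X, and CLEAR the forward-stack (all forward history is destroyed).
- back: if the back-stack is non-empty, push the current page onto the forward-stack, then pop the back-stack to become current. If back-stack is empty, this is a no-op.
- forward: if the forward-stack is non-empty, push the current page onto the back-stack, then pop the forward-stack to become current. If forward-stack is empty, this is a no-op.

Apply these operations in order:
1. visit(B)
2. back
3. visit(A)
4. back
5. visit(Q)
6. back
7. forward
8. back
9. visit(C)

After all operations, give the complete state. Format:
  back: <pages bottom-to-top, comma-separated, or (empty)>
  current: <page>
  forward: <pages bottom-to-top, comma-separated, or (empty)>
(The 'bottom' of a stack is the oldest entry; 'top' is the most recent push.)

Answer: back: HOME
current: C
forward: (empty)

Derivation:
After 1 (visit(B)): cur=B back=1 fwd=0
After 2 (back): cur=HOME back=0 fwd=1
After 3 (visit(A)): cur=A back=1 fwd=0
After 4 (back): cur=HOME back=0 fwd=1
After 5 (visit(Q)): cur=Q back=1 fwd=0
After 6 (back): cur=HOME back=0 fwd=1
After 7 (forward): cur=Q back=1 fwd=0
After 8 (back): cur=HOME back=0 fwd=1
After 9 (visit(C)): cur=C back=1 fwd=0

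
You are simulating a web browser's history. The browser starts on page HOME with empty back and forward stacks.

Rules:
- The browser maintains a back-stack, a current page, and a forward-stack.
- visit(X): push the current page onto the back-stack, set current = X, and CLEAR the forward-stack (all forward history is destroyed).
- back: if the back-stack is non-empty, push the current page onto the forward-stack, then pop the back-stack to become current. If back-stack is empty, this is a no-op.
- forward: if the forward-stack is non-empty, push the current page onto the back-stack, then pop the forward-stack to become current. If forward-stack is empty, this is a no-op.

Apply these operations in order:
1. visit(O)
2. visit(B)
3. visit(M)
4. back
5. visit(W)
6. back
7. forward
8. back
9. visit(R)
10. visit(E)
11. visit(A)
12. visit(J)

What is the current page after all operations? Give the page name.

Answer: J

Derivation:
After 1 (visit(O)): cur=O back=1 fwd=0
After 2 (visit(B)): cur=B back=2 fwd=0
After 3 (visit(M)): cur=M back=3 fwd=0
After 4 (back): cur=B back=2 fwd=1
After 5 (visit(W)): cur=W back=3 fwd=0
After 6 (back): cur=B back=2 fwd=1
After 7 (forward): cur=W back=3 fwd=0
After 8 (back): cur=B back=2 fwd=1
After 9 (visit(R)): cur=R back=3 fwd=0
After 10 (visit(E)): cur=E back=4 fwd=0
After 11 (visit(A)): cur=A back=5 fwd=0
After 12 (visit(J)): cur=J back=6 fwd=0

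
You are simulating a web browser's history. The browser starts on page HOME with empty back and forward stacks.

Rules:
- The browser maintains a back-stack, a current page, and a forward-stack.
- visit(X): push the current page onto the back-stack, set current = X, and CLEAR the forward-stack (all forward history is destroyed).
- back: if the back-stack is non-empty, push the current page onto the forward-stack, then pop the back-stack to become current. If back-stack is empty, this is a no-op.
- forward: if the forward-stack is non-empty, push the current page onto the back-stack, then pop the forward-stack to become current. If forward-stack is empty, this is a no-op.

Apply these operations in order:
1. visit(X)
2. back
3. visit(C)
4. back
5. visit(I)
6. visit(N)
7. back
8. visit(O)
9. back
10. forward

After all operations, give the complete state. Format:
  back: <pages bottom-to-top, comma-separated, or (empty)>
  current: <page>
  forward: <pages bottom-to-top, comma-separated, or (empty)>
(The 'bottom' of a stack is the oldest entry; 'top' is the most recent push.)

Answer: back: HOME,I
current: O
forward: (empty)

Derivation:
After 1 (visit(X)): cur=X back=1 fwd=0
After 2 (back): cur=HOME back=0 fwd=1
After 3 (visit(C)): cur=C back=1 fwd=0
After 4 (back): cur=HOME back=0 fwd=1
After 5 (visit(I)): cur=I back=1 fwd=0
After 6 (visit(N)): cur=N back=2 fwd=0
After 7 (back): cur=I back=1 fwd=1
After 8 (visit(O)): cur=O back=2 fwd=0
After 9 (back): cur=I back=1 fwd=1
After 10 (forward): cur=O back=2 fwd=0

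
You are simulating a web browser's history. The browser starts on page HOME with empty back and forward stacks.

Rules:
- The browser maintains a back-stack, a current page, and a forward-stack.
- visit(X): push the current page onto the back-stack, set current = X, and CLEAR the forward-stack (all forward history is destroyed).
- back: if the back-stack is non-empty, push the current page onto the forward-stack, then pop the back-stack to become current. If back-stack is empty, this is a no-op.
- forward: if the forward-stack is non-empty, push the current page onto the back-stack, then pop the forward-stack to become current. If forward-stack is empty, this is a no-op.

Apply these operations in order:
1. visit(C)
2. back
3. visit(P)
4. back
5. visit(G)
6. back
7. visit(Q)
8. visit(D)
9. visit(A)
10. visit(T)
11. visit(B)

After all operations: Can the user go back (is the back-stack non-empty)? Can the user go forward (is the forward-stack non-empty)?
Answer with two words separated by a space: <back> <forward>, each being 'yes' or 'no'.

Answer: yes no

Derivation:
After 1 (visit(C)): cur=C back=1 fwd=0
After 2 (back): cur=HOME back=0 fwd=1
After 3 (visit(P)): cur=P back=1 fwd=0
After 4 (back): cur=HOME back=0 fwd=1
After 5 (visit(G)): cur=G back=1 fwd=0
After 6 (back): cur=HOME back=0 fwd=1
After 7 (visit(Q)): cur=Q back=1 fwd=0
After 8 (visit(D)): cur=D back=2 fwd=0
After 9 (visit(A)): cur=A back=3 fwd=0
After 10 (visit(T)): cur=T back=4 fwd=0
After 11 (visit(B)): cur=B back=5 fwd=0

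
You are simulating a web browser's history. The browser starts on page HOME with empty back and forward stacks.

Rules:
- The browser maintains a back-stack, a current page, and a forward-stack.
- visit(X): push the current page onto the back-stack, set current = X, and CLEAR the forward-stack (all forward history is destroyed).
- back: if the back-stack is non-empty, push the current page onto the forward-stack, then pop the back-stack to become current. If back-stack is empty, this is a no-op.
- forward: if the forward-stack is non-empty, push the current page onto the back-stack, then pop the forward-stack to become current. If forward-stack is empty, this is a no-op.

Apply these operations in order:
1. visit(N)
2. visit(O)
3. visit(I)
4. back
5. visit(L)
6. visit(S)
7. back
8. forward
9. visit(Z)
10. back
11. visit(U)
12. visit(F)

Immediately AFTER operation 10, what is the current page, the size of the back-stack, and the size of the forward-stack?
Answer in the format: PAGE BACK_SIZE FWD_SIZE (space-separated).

After 1 (visit(N)): cur=N back=1 fwd=0
After 2 (visit(O)): cur=O back=2 fwd=0
After 3 (visit(I)): cur=I back=3 fwd=0
After 4 (back): cur=O back=2 fwd=1
After 5 (visit(L)): cur=L back=3 fwd=0
After 6 (visit(S)): cur=S back=4 fwd=0
After 7 (back): cur=L back=3 fwd=1
After 8 (forward): cur=S back=4 fwd=0
After 9 (visit(Z)): cur=Z back=5 fwd=0
After 10 (back): cur=S back=4 fwd=1

S 4 1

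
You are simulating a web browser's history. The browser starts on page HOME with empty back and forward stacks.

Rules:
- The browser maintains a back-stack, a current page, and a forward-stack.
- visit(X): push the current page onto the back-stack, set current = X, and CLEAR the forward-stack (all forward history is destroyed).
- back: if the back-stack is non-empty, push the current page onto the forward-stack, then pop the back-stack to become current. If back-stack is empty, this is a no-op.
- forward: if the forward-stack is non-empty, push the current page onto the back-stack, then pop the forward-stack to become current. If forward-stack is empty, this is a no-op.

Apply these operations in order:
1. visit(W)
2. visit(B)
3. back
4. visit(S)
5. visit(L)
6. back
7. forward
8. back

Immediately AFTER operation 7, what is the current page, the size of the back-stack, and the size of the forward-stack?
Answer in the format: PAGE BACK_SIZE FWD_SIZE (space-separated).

After 1 (visit(W)): cur=W back=1 fwd=0
After 2 (visit(B)): cur=B back=2 fwd=0
After 3 (back): cur=W back=1 fwd=1
After 4 (visit(S)): cur=S back=2 fwd=0
After 5 (visit(L)): cur=L back=3 fwd=0
After 6 (back): cur=S back=2 fwd=1
After 7 (forward): cur=L back=3 fwd=0

L 3 0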